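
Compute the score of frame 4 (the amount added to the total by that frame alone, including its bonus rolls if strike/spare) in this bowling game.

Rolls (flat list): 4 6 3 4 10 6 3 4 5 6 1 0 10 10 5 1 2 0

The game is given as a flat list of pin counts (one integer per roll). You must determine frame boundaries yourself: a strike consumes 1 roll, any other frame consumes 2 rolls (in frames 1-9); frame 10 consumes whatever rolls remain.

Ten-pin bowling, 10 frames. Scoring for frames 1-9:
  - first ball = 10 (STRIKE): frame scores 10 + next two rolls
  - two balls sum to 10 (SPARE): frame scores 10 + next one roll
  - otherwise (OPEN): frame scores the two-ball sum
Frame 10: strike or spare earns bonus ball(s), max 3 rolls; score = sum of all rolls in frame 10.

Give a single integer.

Answer: 9

Derivation:
Frame 1: SPARE (4+6=10). 10 + next roll (3) = 13. Cumulative: 13
Frame 2: OPEN (3+4=7). Cumulative: 20
Frame 3: STRIKE. 10 + next two rolls (6+3) = 19. Cumulative: 39
Frame 4: OPEN (6+3=9). Cumulative: 48
Frame 5: OPEN (4+5=9). Cumulative: 57
Frame 6: OPEN (6+1=7). Cumulative: 64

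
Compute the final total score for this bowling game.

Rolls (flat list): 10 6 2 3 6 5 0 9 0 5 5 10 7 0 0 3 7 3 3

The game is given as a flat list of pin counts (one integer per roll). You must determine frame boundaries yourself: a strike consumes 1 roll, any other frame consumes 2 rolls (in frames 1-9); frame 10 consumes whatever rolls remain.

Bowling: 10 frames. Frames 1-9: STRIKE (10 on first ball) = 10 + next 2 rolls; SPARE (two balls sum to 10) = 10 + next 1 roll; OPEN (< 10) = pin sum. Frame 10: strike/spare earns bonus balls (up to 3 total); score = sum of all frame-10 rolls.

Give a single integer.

Answer: 109

Derivation:
Frame 1: STRIKE. 10 + next two rolls (6+2) = 18. Cumulative: 18
Frame 2: OPEN (6+2=8). Cumulative: 26
Frame 3: OPEN (3+6=9). Cumulative: 35
Frame 4: OPEN (5+0=5). Cumulative: 40
Frame 5: OPEN (9+0=9). Cumulative: 49
Frame 6: SPARE (5+5=10). 10 + next roll (10) = 20. Cumulative: 69
Frame 7: STRIKE. 10 + next two rolls (7+0) = 17. Cumulative: 86
Frame 8: OPEN (7+0=7). Cumulative: 93
Frame 9: OPEN (0+3=3). Cumulative: 96
Frame 10: SPARE. Sum of all frame-10 rolls (7+3+3) = 13. Cumulative: 109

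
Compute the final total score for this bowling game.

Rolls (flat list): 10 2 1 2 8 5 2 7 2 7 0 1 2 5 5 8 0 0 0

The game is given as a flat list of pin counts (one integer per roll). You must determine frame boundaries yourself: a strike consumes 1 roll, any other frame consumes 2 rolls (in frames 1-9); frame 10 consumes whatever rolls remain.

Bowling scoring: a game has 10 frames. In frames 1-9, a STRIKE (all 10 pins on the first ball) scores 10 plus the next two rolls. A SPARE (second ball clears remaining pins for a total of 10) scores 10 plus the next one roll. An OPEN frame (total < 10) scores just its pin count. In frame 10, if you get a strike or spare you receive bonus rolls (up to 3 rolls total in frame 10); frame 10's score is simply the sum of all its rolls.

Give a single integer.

Answer: 83

Derivation:
Frame 1: STRIKE. 10 + next two rolls (2+1) = 13. Cumulative: 13
Frame 2: OPEN (2+1=3). Cumulative: 16
Frame 3: SPARE (2+8=10). 10 + next roll (5) = 15. Cumulative: 31
Frame 4: OPEN (5+2=7). Cumulative: 38
Frame 5: OPEN (7+2=9). Cumulative: 47
Frame 6: OPEN (7+0=7). Cumulative: 54
Frame 7: OPEN (1+2=3). Cumulative: 57
Frame 8: SPARE (5+5=10). 10 + next roll (8) = 18. Cumulative: 75
Frame 9: OPEN (8+0=8). Cumulative: 83
Frame 10: OPEN. Sum of all frame-10 rolls (0+0) = 0. Cumulative: 83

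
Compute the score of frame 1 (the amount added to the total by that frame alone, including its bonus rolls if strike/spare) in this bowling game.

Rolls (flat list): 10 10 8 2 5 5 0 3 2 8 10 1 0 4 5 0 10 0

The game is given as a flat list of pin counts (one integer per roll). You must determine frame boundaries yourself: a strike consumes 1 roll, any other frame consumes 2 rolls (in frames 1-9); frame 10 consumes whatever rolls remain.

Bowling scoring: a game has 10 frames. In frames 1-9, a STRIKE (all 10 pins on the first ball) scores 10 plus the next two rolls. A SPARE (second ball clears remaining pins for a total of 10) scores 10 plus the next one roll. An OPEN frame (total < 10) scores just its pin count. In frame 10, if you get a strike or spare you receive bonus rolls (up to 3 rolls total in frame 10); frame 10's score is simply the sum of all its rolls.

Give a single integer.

Frame 1: STRIKE. 10 + next two rolls (10+8) = 28. Cumulative: 28
Frame 2: STRIKE. 10 + next two rolls (8+2) = 20. Cumulative: 48
Frame 3: SPARE (8+2=10). 10 + next roll (5) = 15. Cumulative: 63

Answer: 28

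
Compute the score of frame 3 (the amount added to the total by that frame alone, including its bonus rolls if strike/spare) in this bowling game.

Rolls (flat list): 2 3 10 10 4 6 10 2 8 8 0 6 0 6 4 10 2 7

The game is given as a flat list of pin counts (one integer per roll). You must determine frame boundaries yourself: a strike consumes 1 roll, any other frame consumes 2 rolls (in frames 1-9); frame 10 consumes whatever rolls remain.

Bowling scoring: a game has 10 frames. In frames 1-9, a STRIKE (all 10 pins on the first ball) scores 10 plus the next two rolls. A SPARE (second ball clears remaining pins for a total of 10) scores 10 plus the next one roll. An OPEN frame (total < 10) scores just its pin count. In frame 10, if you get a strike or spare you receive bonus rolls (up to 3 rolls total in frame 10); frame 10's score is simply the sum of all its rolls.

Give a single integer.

Answer: 20

Derivation:
Frame 1: OPEN (2+3=5). Cumulative: 5
Frame 2: STRIKE. 10 + next two rolls (10+4) = 24. Cumulative: 29
Frame 3: STRIKE. 10 + next two rolls (4+6) = 20. Cumulative: 49
Frame 4: SPARE (4+6=10). 10 + next roll (10) = 20. Cumulative: 69
Frame 5: STRIKE. 10 + next two rolls (2+8) = 20. Cumulative: 89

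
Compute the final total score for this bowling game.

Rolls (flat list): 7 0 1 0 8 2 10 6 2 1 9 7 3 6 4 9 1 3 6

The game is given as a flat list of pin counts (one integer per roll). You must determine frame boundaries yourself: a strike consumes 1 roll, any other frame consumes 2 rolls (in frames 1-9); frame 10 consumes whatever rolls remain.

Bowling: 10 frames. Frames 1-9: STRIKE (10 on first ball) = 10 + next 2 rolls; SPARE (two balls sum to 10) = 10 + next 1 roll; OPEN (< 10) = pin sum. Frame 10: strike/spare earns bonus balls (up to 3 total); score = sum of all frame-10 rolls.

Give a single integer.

Frame 1: OPEN (7+0=7). Cumulative: 7
Frame 2: OPEN (1+0=1). Cumulative: 8
Frame 3: SPARE (8+2=10). 10 + next roll (10) = 20. Cumulative: 28
Frame 4: STRIKE. 10 + next two rolls (6+2) = 18. Cumulative: 46
Frame 5: OPEN (6+2=8). Cumulative: 54
Frame 6: SPARE (1+9=10). 10 + next roll (7) = 17. Cumulative: 71
Frame 7: SPARE (7+3=10). 10 + next roll (6) = 16. Cumulative: 87
Frame 8: SPARE (6+4=10). 10 + next roll (9) = 19. Cumulative: 106
Frame 9: SPARE (9+1=10). 10 + next roll (3) = 13. Cumulative: 119
Frame 10: OPEN. Sum of all frame-10 rolls (3+6) = 9. Cumulative: 128

Answer: 128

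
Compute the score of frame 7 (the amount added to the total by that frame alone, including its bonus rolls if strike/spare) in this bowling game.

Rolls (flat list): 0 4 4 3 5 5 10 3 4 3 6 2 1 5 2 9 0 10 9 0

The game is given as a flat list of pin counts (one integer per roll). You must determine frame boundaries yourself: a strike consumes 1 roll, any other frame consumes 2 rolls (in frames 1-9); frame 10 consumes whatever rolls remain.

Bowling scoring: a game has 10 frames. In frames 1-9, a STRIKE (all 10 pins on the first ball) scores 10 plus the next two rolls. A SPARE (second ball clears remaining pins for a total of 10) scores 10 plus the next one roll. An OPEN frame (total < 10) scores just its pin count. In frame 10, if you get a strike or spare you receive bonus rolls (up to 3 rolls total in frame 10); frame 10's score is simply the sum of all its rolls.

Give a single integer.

Frame 1: OPEN (0+4=4). Cumulative: 4
Frame 2: OPEN (4+3=7). Cumulative: 11
Frame 3: SPARE (5+5=10). 10 + next roll (10) = 20. Cumulative: 31
Frame 4: STRIKE. 10 + next two rolls (3+4) = 17. Cumulative: 48
Frame 5: OPEN (3+4=7). Cumulative: 55
Frame 6: OPEN (3+6=9). Cumulative: 64
Frame 7: OPEN (2+1=3). Cumulative: 67
Frame 8: OPEN (5+2=7). Cumulative: 74
Frame 9: OPEN (9+0=9). Cumulative: 83

Answer: 3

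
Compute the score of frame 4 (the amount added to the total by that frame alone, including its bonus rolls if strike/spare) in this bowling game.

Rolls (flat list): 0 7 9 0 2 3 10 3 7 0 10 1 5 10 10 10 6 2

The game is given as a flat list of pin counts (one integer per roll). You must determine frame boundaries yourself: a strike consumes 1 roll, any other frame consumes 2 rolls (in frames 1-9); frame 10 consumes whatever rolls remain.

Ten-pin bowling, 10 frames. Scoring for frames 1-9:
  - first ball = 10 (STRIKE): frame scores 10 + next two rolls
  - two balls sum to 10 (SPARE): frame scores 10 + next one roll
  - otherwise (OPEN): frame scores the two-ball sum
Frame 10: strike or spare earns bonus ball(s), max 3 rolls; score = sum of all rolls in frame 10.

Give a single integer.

Answer: 20

Derivation:
Frame 1: OPEN (0+7=7). Cumulative: 7
Frame 2: OPEN (9+0=9). Cumulative: 16
Frame 3: OPEN (2+3=5). Cumulative: 21
Frame 4: STRIKE. 10 + next two rolls (3+7) = 20. Cumulative: 41
Frame 5: SPARE (3+7=10). 10 + next roll (0) = 10. Cumulative: 51
Frame 6: SPARE (0+10=10). 10 + next roll (1) = 11. Cumulative: 62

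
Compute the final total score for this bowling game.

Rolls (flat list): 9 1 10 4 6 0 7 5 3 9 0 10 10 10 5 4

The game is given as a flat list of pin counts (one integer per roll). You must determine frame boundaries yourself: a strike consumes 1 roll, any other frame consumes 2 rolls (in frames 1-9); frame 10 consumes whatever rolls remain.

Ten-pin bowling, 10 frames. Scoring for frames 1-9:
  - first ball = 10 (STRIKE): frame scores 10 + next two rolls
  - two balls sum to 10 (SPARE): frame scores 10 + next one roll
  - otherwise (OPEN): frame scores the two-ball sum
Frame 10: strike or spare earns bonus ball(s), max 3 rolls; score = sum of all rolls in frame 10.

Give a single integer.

Frame 1: SPARE (9+1=10). 10 + next roll (10) = 20. Cumulative: 20
Frame 2: STRIKE. 10 + next two rolls (4+6) = 20. Cumulative: 40
Frame 3: SPARE (4+6=10). 10 + next roll (0) = 10. Cumulative: 50
Frame 4: OPEN (0+7=7). Cumulative: 57
Frame 5: OPEN (5+3=8). Cumulative: 65
Frame 6: OPEN (9+0=9). Cumulative: 74
Frame 7: STRIKE. 10 + next two rolls (10+10) = 30. Cumulative: 104
Frame 8: STRIKE. 10 + next two rolls (10+5) = 25. Cumulative: 129
Frame 9: STRIKE. 10 + next two rolls (5+4) = 19. Cumulative: 148
Frame 10: OPEN. Sum of all frame-10 rolls (5+4) = 9. Cumulative: 157

Answer: 157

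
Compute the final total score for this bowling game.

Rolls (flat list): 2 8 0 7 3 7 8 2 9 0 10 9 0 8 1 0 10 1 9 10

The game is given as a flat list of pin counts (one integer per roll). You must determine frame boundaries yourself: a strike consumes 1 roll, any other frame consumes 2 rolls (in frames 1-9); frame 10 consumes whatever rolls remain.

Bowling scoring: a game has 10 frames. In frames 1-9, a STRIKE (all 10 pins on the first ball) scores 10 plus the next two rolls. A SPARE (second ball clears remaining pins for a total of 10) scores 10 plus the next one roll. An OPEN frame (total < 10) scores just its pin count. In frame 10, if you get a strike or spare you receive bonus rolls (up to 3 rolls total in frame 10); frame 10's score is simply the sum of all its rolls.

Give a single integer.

Frame 1: SPARE (2+8=10). 10 + next roll (0) = 10. Cumulative: 10
Frame 2: OPEN (0+7=7). Cumulative: 17
Frame 3: SPARE (3+7=10). 10 + next roll (8) = 18. Cumulative: 35
Frame 4: SPARE (8+2=10). 10 + next roll (9) = 19. Cumulative: 54
Frame 5: OPEN (9+0=9). Cumulative: 63
Frame 6: STRIKE. 10 + next two rolls (9+0) = 19. Cumulative: 82
Frame 7: OPEN (9+0=9). Cumulative: 91
Frame 8: OPEN (8+1=9). Cumulative: 100
Frame 9: SPARE (0+10=10). 10 + next roll (1) = 11. Cumulative: 111
Frame 10: SPARE. Sum of all frame-10 rolls (1+9+10) = 20. Cumulative: 131

Answer: 131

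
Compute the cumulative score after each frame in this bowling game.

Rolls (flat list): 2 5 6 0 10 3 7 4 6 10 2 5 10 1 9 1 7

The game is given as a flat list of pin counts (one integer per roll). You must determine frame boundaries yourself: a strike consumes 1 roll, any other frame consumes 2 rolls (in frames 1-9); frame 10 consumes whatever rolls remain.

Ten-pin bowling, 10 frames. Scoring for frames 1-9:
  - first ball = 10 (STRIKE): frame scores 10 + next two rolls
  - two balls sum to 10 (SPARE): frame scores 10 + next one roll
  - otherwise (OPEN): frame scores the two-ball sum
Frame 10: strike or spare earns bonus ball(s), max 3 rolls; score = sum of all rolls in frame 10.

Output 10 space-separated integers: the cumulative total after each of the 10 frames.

Answer: 7 13 33 47 67 84 91 111 122 130

Derivation:
Frame 1: OPEN (2+5=7). Cumulative: 7
Frame 2: OPEN (6+0=6). Cumulative: 13
Frame 3: STRIKE. 10 + next two rolls (3+7) = 20. Cumulative: 33
Frame 4: SPARE (3+7=10). 10 + next roll (4) = 14. Cumulative: 47
Frame 5: SPARE (4+6=10). 10 + next roll (10) = 20. Cumulative: 67
Frame 6: STRIKE. 10 + next two rolls (2+5) = 17. Cumulative: 84
Frame 7: OPEN (2+5=7). Cumulative: 91
Frame 8: STRIKE. 10 + next two rolls (1+9) = 20. Cumulative: 111
Frame 9: SPARE (1+9=10). 10 + next roll (1) = 11. Cumulative: 122
Frame 10: OPEN. Sum of all frame-10 rolls (1+7) = 8. Cumulative: 130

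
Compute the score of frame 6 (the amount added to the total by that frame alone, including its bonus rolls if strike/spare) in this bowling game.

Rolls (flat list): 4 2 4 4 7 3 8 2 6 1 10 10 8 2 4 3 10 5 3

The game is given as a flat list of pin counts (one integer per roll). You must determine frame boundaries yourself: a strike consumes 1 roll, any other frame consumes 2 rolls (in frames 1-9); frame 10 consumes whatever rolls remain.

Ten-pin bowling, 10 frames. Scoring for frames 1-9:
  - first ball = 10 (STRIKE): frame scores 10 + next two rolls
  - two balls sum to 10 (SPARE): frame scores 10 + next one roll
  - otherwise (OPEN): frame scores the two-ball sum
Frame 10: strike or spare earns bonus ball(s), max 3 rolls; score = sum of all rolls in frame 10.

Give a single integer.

Frame 1: OPEN (4+2=6). Cumulative: 6
Frame 2: OPEN (4+4=8). Cumulative: 14
Frame 3: SPARE (7+3=10). 10 + next roll (8) = 18. Cumulative: 32
Frame 4: SPARE (8+2=10). 10 + next roll (6) = 16. Cumulative: 48
Frame 5: OPEN (6+1=7). Cumulative: 55
Frame 6: STRIKE. 10 + next two rolls (10+8) = 28. Cumulative: 83
Frame 7: STRIKE. 10 + next two rolls (8+2) = 20. Cumulative: 103
Frame 8: SPARE (8+2=10). 10 + next roll (4) = 14. Cumulative: 117

Answer: 28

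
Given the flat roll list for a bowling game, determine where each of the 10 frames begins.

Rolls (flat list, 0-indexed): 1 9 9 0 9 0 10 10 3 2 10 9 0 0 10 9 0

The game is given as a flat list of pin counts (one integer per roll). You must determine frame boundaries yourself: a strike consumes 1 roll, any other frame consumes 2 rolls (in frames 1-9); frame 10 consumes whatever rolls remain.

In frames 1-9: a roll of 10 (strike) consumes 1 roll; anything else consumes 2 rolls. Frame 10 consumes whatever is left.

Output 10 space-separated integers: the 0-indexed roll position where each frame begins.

Frame 1 starts at roll index 0: rolls=1,9 (sum=10), consumes 2 rolls
Frame 2 starts at roll index 2: rolls=9,0 (sum=9), consumes 2 rolls
Frame 3 starts at roll index 4: rolls=9,0 (sum=9), consumes 2 rolls
Frame 4 starts at roll index 6: roll=10 (strike), consumes 1 roll
Frame 5 starts at roll index 7: roll=10 (strike), consumes 1 roll
Frame 6 starts at roll index 8: rolls=3,2 (sum=5), consumes 2 rolls
Frame 7 starts at roll index 10: roll=10 (strike), consumes 1 roll
Frame 8 starts at roll index 11: rolls=9,0 (sum=9), consumes 2 rolls
Frame 9 starts at roll index 13: rolls=0,10 (sum=10), consumes 2 rolls
Frame 10 starts at roll index 15: 2 remaining rolls

Answer: 0 2 4 6 7 8 10 11 13 15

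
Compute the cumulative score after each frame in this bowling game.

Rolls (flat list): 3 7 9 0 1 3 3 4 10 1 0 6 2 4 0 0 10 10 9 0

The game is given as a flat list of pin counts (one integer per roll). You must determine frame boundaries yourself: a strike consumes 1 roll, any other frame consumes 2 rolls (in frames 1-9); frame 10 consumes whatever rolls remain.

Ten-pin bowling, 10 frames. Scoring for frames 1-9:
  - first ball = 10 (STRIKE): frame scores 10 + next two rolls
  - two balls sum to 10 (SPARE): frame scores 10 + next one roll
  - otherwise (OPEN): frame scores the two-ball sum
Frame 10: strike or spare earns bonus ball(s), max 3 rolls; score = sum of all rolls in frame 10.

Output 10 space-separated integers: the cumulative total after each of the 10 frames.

Frame 1: SPARE (3+7=10). 10 + next roll (9) = 19. Cumulative: 19
Frame 2: OPEN (9+0=9). Cumulative: 28
Frame 3: OPEN (1+3=4). Cumulative: 32
Frame 4: OPEN (3+4=7). Cumulative: 39
Frame 5: STRIKE. 10 + next two rolls (1+0) = 11. Cumulative: 50
Frame 6: OPEN (1+0=1). Cumulative: 51
Frame 7: OPEN (6+2=8). Cumulative: 59
Frame 8: OPEN (4+0=4). Cumulative: 63
Frame 9: SPARE (0+10=10). 10 + next roll (10) = 20. Cumulative: 83
Frame 10: STRIKE. Sum of all frame-10 rolls (10+9+0) = 19. Cumulative: 102

Answer: 19 28 32 39 50 51 59 63 83 102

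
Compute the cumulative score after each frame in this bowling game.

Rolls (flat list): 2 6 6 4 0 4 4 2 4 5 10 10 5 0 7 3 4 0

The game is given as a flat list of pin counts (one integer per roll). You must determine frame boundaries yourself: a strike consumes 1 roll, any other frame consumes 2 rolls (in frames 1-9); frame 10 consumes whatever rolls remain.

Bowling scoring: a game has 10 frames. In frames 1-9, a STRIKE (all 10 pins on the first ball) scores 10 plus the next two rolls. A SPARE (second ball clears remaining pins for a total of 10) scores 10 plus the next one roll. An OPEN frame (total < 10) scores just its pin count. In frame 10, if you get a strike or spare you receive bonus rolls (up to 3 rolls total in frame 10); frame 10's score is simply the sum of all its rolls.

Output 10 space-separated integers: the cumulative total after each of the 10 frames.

Frame 1: OPEN (2+6=8). Cumulative: 8
Frame 2: SPARE (6+4=10). 10 + next roll (0) = 10. Cumulative: 18
Frame 3: OPEN (0+4=4). Cumulative: 22
Frame 4: OPEN (4+2=6). Cumulative: 28
Frame 5: OPEN (4+5=9). Cumulative: 37
Frame 6: STRIKE. 10 + next two rolls (10+5) = 25. Cumulative: 62
Frame 7: STRIKE. 10 + next two rolls (5+0) = 15. Cumulative: 77
Frame 8: OPEN (5+0=5). Cumulative: 82
Frame 9: SPARE (7+3=10). 10 + next roll (4) = 14. Cumulative: 96
Frame 10: OPEN. Sum of all frame-10 rolls (4+0) = 4. Cumulative: 100

Answer: 8 18 22 28 37 62 77 82 96 100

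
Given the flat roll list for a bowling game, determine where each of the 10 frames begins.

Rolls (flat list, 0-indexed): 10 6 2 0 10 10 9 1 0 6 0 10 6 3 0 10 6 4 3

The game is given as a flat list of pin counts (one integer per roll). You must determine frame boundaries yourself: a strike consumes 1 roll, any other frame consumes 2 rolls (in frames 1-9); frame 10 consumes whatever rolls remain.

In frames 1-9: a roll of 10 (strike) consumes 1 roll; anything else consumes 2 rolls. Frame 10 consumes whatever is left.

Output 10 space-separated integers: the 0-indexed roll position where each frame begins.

Frame 1 starts at roll index 0: roll=10 (strike), consumes 1 roll
Frame 2 starts at roll index 1: rolls=6,2 (sum=8), consumes 2 rolls
Frame 3 starts at roll index 3: rolls=0,10 (sum=10), consumes 2 rolls
Frame 4 starts at roll index 5: roll=10 (strike), consumes 1 roll
Frame 5 starts at roll index 6: rolls=9,1 (sum=10), consumes 2 rolls
Frame 6 starts at roll index 8: rolls=0,6 (sum=6), consumes 2 rolls
Frame 7 starts at roll index 10: rolls=0,10 (sum=10), consumes 2 rolls
Frame 8 starts at roll index 12: rolls=6,3 (sum=9), consumes 2 rolls
Frame 9 starts at roll index 14: rolls=0,10 (sum=10), consumes 2 rolls
Frame 10 starts at roll index 16: 3 remaining rolls

Answer: 0 1 3 5 6 8 10 12 14 16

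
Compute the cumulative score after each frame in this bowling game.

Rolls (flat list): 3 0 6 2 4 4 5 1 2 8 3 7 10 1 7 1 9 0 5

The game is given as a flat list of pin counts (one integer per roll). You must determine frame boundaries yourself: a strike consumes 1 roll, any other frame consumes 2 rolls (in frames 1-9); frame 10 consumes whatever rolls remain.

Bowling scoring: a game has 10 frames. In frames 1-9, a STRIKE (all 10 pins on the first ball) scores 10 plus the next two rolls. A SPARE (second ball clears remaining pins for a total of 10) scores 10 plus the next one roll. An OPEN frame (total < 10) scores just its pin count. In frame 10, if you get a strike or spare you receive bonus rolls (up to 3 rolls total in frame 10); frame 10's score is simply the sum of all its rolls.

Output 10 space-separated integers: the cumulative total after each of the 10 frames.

Answer: 3 11 19 25 38 58 76 84 94 99

Derivation:
Frame 1: OPEN (3+0=3). Cumulative: 3
Frame 2: OPEN (6+2=8). Cumulative: 11
Frame 3: OPEN (4+4=8). Cumulative: 19
Frame 4: OPEN (5+1=6). Cumulative: 25
Frame 5: SPARE (2+8=10). 10 + next roll (3) = 13. Cumulative: 38
Frame 6: SPARE (3+7=10). 10 + next roll (10) = 20. Cumulative: 58
Frame 7: STRIKE. 10 + next two rolls (1+7) = 18. Cumulative: 76
Frame 8: OPEN (1+7=8). Cumulative: 84
Frame 9: SPARE (1+9=10). 10 + next roll (0) = 10. Cumulative: 94
Frame 10: OPEN. Sum of all frame-10 rolls (0+5) = 5. Cumulative: 99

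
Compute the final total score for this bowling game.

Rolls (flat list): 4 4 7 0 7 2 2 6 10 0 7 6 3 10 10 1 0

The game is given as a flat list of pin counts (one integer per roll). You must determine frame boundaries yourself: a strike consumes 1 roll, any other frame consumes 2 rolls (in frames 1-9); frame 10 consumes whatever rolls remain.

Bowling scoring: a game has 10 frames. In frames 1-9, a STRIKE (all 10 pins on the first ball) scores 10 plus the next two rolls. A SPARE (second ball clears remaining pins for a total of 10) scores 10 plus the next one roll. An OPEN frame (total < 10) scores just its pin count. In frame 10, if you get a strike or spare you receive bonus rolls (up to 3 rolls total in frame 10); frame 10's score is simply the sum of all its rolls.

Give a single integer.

Frame 1: OPEN (4+4=8). Cumulative: 8
Frame 2: OPEN (7+0=7). Cumulative: 15
Frame 3: OPEN (7+2=9). Cumulative: 24
Frame 4: OPEN (2+6=8). Cumulative: 32
Frame 5: STRIKE. 10 + next two rolls (0+7) = 17. Cumulative: 49
Frame 6: OPEN (0+7=7). Cumulative: 56
Frame 7: OPEN (6+3=9). Cumulative: 65
Frame 8: STRIKE. 10 + next two rolls (10+1) = 21. Cumulative: 86
Frame 9: STRIKE. 10 + next two rolls (1+0) = 11. Cumulative: 97
Frame 10: OPEN. Sum of all frame-10 rolls (1+0) = 1. Cumulative: 98

Answer: 98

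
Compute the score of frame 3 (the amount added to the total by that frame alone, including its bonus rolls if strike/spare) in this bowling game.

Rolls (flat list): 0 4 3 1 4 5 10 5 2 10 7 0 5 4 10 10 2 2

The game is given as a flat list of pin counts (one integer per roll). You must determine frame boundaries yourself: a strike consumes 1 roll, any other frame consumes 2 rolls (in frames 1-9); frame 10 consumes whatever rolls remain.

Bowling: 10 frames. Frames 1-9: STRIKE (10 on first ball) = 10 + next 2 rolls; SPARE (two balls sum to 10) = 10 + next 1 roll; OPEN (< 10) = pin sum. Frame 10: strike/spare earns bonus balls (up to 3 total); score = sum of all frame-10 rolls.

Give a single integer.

Answer: 9

Derivation:
Frame 1: OPEN (0+4=4). Cumulative: 4
Frame 2: OPEN (3+1=4). Cumulative: 8
Frame 3: OPEN (4+5=9). Cumulative: 17
Frame 4: STRIKE. 10 + next two rolls (5+2) = 17. Cumulative: 34
Frame 5: OPEN (5+2=7). Cumulative: 41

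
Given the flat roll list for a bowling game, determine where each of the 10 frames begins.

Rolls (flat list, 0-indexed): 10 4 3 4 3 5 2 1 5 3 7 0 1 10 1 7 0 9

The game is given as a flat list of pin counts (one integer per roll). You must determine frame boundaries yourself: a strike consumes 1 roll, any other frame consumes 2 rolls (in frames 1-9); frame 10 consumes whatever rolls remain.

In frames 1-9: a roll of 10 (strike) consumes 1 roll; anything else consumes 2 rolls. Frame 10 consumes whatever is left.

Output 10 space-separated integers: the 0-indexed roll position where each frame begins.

Frame 1 starts at roll index 0: roll=10 (strike), consumes 1 roll
Frame 2 starts at roll index 1: rolls=4,3 (sum=7), consumes 2 rolls
Frame 3 starts at roll index 3: rolls=4,3 (sum=7), consumes 2 rolls
Frame 4 starts at roll index 5: rolls=5,2 (sum=7), consumes 2 rolls
Frame 5 starts at roll index 7: rolls=1,5 (sum=6), consumes 2 rolls
Frame 6 starts at roll index 9: rolls=3,7 (sum=10), consumes 2 rolls
Frame 7 starts at roll index 11: rolls=0,1 (sum=1), consumes 2 rolls
Frame 8 starts at roll index 13: roll=10 (strike), consumes 1 roll
Frame 9 starts at roll index 14: rolls=1,7 (sum=8), consumes 2 rolls
Frame 10 starts at roll index 16: 2 remaining rolls

Answer: 0 1 3 5 7 9 11 13 14 16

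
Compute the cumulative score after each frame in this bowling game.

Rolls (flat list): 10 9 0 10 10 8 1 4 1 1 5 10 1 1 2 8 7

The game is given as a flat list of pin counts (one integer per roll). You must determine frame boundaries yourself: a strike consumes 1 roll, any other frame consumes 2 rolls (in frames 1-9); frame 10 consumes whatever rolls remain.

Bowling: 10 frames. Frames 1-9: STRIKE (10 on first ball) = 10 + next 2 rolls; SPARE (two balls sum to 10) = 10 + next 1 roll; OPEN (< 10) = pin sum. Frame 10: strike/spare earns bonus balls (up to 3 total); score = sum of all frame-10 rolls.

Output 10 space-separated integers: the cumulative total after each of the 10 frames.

Answer: 19 28 56 75 84 89 95 107 109 126

Derivation:
Frame 1: STRIKE. 10 + next two rolls (9+0) = 19. Cumulative: 19
Frame 2: OPEN (9+0=9). Cumulative: 28
Frame 3: STRIKE. 10 + next two rolls (10+8) = 28. Cumulative: 56
Frame 4: STRIKE. 10 + next two rolls (8+1) = 19. Cumulative: 75
Frame 5: OPEN (8+1=9). Cumulative: 84
Frame 6: OPEN (4+1=5). Cumulative: 89
Frame 7: OPEN (1+5=6). Cumulative: 95
Frame 8: STRIKE. 10 + next two rolls (1+1) = 12. Cumulative: 107
Frame 9: OPEN (1+1=2). Cumulative: 109
Frame 10: SPARE. Sum of all frame-10 rolls (2+8+7) = 17. Cumulative: 126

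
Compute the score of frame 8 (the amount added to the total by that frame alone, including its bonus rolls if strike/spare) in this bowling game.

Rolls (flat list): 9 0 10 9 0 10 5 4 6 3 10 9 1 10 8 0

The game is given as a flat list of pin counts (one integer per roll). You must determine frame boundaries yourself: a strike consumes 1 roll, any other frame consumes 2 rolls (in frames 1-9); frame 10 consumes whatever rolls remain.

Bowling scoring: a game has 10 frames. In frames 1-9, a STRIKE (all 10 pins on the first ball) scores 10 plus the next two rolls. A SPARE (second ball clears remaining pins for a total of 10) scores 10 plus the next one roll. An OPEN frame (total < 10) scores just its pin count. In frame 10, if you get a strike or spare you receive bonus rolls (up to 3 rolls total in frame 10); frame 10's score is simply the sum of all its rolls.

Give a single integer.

Answer: 20

Derivation:
Frame 1: OPEN (9+0=9). Cumulative: 9
Frame 2: STRIKE. 10 + next two rolls (9+0) = 19. Cumulative: 28
Frame 3: OPEN (9+0=9). Cumulative: 37
Frame 4: STRIKE. 10 + next two rolls (5+4) = 19. Cumulative: 56
Frame 5: OPEN (5+4=9). Cumulative: 65
Frame 6: OPEN (6+3=9). Cumulative: 74
Frame 7: STRIKE. 10 + next two rolls (9+1) = 20. Cumulative: 94
Frame 8: SPARE (9+1=10). 10 + next roll (10) = 20. Cumulative: 114
Frame 9: STRIKE. 10 + next two rolls (8+0) = 18. Cumulative: 132
Frame 10: OPEN. Sum of all frame-10 rolls (8+0) = 8. Cumulative: 140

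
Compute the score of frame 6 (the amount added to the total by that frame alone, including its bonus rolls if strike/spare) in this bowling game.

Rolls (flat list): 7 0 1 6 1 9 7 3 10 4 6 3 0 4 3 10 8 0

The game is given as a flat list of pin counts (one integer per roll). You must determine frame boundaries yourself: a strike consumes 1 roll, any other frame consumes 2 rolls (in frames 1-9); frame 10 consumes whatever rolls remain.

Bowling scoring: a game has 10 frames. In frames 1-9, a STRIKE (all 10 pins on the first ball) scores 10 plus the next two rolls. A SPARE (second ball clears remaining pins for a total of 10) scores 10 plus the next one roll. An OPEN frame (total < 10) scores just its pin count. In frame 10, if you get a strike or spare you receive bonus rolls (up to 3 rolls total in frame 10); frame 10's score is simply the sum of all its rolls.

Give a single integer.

Answer: 13

Derivation:
Frame 1: OPEN (7+0=7). Cumulative: 7
Frame 2: OPEN (1+6=7). Cumulative: 14
Frame 3: SPARE (1+9=10). 10 + next roll (7) = 17. Cumulative: 31
Frame 4: SPARE (7+3=10). 10 + next roll (10) = 20. Cumulative: 51
Frame 5: STRIKE. 10 + next two rolls (4+6) = 20. Cumulative: 71
Frame 6: SPARE (4+6=10). 10 + next roll (3) = 13. Cumulative: 84
Frame 7: OPEN (3+0=3). Cumulative: 87
Frame 8: OPEN (4+3=7). Cumulative: 94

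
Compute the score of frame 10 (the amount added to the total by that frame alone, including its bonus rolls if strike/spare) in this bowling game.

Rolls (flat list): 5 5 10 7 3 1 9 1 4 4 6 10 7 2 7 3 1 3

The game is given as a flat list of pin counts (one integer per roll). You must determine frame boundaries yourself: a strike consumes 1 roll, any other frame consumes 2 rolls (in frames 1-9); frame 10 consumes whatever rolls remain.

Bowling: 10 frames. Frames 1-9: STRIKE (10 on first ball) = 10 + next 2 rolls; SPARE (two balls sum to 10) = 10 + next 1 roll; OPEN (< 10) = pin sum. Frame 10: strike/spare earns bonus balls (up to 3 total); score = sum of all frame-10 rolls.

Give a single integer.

Answer: 4

Derivation:
Frame 1: SPARE (5+5=10). 10 + next roll (10) = 20. Cumulative: 20
Frame 2: STRIKE. 10 + next two rolls (7+3) = 20. Cumulative: 40
Frame 3: SPARE (7+3=10). 10 + next roll (1) = 11. Cumulative: 51
Frame 4: SPARE (1+9=10). 10 + next roll (1) = 11. Cumulative: 62
Frame 5: OPEN (1+4=5). Cumulative: 67
Frame 6: SPARE (4+6=10). 10 + next roll (10) = 20. Cumulative: 87
Frame 7: STRIKE. 10 + next two rolls (7+2) = 19. Cumulative: 106
Frame 8: OPEN (7+2=9). Cumulative: 115
Frame 9: SPARE (7+3=10). 10 + next roll (1) = 11. Cumulative: 126
Frame 10: OPEN. Sum of all frame-10 rolls (1+3) = 4. Cumulative: 130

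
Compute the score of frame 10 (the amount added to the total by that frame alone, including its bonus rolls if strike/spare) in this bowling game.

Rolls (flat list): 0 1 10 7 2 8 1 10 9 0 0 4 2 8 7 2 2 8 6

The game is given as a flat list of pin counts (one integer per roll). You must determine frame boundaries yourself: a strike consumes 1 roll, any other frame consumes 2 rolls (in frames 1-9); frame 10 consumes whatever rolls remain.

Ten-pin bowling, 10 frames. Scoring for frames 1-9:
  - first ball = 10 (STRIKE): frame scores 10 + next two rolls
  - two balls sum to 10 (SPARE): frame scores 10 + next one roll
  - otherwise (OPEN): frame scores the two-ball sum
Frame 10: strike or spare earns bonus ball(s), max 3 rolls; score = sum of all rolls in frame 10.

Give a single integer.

Frame 1: OPEN (0+1=1). Cumulative: 1
Frame 2: STRIKE. 10 + next two rolls (7+2) = 19. Cumulative: 20
Frame 3: OPEN (7+2=9). Cumulative: 29
Frame 4: OPEN (8+1=9). Cumulative: 38
Frame 5: STRIKE. 10 + next two rolls (9+0) = 19. Cumulative: 57
Frame 6: OPEN (9+0=9). Cumulative: 66
Frame 7: OPEN (0+4=4). Cumulative: 70
Frame 8: SPARE (2+8=10). 10 + next roll (7) = 17. Cumulative: 87
Frame 9: OPEN (7+2=9). Cumulative: 96
Frame 10: SPARE. Sum of all frame-10 rolls (2+8+6) = 16. Cumulative: 112

Answer: 16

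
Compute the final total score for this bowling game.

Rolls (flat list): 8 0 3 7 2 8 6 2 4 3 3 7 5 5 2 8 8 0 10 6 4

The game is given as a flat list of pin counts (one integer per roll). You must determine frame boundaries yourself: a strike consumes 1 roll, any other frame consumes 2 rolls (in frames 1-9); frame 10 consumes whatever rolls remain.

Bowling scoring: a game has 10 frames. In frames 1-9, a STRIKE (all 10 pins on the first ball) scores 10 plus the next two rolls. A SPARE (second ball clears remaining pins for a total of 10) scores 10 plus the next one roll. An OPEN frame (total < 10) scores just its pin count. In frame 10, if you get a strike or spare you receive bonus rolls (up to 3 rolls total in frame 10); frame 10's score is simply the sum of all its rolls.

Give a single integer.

Frame 1: OPEN (8+0=8). Cumulative: 8
Frame 2: SPARE (3+7=10). 10 + next roll (2) = 12. Cumulative: 20
Frame 3: SPARE (2+8=10). 10 + next roll (6) = 16. Cumulative: 36
Frame 4: OPEN (6+2=8). Cumulative: 44
Frame 5: OPEN (4+3=7). Cumulative: 51
Frame 6: SPARE (3+7=10). 10 + next roll (5) = 15. Cumulative: 66
Frame 7: SPARE (5+5=10). 10 + next roll (2) = 12. Cumulative: 78
Frame 8: SPARE (2+8=10). 10 + next roll (8) = 18. Cumulative: 96
Frame 9: OPEN (8+0=8). Cumulative: 104
Frame 10: STRIKE. Sum of all frame-10 rolls (10+6+4) = 20. Cumulative: 124

Answer: 124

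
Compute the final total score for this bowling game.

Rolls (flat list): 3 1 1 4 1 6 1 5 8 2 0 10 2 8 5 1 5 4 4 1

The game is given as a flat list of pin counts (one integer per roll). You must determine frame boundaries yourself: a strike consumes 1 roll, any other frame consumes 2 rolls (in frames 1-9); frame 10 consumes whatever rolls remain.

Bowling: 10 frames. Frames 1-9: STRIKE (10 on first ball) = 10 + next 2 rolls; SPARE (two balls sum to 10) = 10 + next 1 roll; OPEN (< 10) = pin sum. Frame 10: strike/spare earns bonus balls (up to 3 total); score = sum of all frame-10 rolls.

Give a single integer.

Frame 1: OPEN (3+1=4). Cumulative: 4
Frame 2: OPEN (1+4=5). Cumulative: 9
Frame 3: OPEN (1+6=7). Cumulative: 16
Frame 4: OPEN (1+5=6). Cumulative: 22
Frame 5: SPARE (8+2=10). 10 + next roll (0) = 10. Cumulative: 32
Frame 6: SPARE (0+10=10). 10 + next roll (2) = 12. Cumulative: 44
Frame 7: SPARE (2+8=10). 10 + next roll (5) = 15. Cumulative: 59
Frame 8: OPEN (5+1=6). Cumulative: 65
Frame 9: OPEN (5+4=9). Cumulative: 74
Frame 10: OPEN. Sum of all frame-10 rolls (4+1) = 5. Cumulative: 79

Answer: 79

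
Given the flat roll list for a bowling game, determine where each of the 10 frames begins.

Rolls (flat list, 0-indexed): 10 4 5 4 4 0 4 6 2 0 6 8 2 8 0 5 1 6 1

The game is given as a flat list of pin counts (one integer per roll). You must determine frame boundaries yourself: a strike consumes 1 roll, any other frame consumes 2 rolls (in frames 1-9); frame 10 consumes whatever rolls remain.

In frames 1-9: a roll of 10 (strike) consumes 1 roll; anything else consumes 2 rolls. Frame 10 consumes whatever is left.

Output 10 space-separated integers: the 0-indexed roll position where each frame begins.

Answer: 0 1 3 5 7 9 11 13 15 17

Derivation:
Frame 1 starts at roll index 0: roll=10 (strike), consumes 1 roll
Frame 2 starts at roll index 1: rolls=4,5 (sum=9), consumes 2 rolls
Frame 3 starts at roll index 3: rolls=4,4 (sum=8), consumes 2 rolls
Frame 4 starts at roll index 5: rolls=0,4 (sum=4), consumes 2 rolls
Frame 5 starts at roll index 7: rolls=6,2 (sum=8), consumes 2 rolls
Frame 6 starts at roll index 9: rolls=0,6 (sum=6), consumes 2 rolls
Frame 7 starts at roll index 11: rolls=8,2 (sum=10), consumes 2 rolls
Frame 8 starts at roll index 13: rolls=8,0 (sum=8), consumes 2 rolls
Frame 9 starts at roll index 15: rolls=5,1 (sum=6), consumes 2 rolls
Frame 10 starts at roll index 17: 2 remaining rolls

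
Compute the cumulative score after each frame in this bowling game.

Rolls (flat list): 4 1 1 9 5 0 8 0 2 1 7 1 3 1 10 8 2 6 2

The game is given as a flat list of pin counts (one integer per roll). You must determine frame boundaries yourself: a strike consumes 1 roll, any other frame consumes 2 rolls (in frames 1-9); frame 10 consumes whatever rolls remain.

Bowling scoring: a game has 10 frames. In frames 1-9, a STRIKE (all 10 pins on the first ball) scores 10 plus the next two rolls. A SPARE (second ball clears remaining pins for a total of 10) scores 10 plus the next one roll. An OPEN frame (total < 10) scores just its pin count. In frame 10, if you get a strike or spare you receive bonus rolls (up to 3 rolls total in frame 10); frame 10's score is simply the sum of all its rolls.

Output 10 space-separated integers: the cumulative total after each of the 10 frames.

Frame 1: OPEN (4+1=5). Cumulative: 5
Frame 2: SPARE (1+9=10). 10 + next roll (5) = 15. Cumulative: 20
Frame 3: OPEN (5+0=5). Cumulative: 25
Frame 4: OPEN (8+0=8). Cumulative: 33
Frame 5: OPEN (2+1=3). Cumulative: 36
Frame 6: OPEN (7+1=8). Cumulative: 44
Frame 7: OPEN (3+1=4). Cumulative: 48
Frame 8: STRIKE. 10 + next two rolls (8+2) = 20. Cumulative: 68
Frame 9: SPARE (8+2=10). 10 + next roll (6) = 16. Cumulative: 84
Frame 10: OPEN. Sum of all frame-10 rolls (6+2) = 8. Cumulative: 92

Answer: 5 20 25 33 36 44 48 68 84 92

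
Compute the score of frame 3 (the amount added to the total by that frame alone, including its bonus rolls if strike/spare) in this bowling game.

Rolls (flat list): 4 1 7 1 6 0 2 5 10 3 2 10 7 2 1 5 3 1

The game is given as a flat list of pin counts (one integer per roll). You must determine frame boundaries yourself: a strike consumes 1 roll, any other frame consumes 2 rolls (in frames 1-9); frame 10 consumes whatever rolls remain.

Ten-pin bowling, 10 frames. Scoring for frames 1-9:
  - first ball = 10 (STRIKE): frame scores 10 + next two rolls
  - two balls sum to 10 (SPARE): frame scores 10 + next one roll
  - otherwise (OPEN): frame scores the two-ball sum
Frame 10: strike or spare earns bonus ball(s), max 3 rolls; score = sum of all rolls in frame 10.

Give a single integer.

Answer: 6

Derivation:
Frame 1: OPEN (4+1=5). Cumulative: 5
Frame 2: OPEN (7+1=8). Cumulative: 13
Frame 3: OPEN (6+0=6). Cumulative: 19
Frame 4: OPEN (2+5=7). Cumulative: 26
Frame 5: STRIKE. 10 + next two rolls (3+2) = 15. Cumulative: 41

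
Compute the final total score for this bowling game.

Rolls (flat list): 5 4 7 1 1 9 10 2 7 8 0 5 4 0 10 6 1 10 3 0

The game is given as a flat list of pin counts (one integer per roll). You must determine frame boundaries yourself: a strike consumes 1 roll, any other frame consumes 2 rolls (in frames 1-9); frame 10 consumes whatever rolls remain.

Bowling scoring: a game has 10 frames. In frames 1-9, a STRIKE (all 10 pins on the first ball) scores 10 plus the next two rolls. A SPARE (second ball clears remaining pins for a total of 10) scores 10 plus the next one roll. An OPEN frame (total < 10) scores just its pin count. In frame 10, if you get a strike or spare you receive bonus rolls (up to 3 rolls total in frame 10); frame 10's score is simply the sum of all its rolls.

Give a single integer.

Frame 1: OPEN (5+4=9). Cumulative: 9
Frame 2: OPEN (7+1=8). Cumulative: 17
Frame 3: SPARE (1+9=10). 10 + next roll (10) = 20. Cumulative: 37
Frame 4: STRIKE. 10 + next two rolls (2+7) = 19. Cumulative: 56
Frame 5: OPEN (2+7=9). Cumulative: 65
Frame 6: OPEN (8+0=8). Cumulative: 73
Frame 7: OPEN (5+4=9). Cumulative: 82
Frame 8: SPARE (0+10=10). 10 + next roll (6) = 16. Cumulative: 98
Frame 9: OPEN (6+1=7). Cumulative: 105
Frame 10: STRIKE. Sum of all frame-10 rolls (10+3+0) = 13. Cumulative: 118

Answer: 118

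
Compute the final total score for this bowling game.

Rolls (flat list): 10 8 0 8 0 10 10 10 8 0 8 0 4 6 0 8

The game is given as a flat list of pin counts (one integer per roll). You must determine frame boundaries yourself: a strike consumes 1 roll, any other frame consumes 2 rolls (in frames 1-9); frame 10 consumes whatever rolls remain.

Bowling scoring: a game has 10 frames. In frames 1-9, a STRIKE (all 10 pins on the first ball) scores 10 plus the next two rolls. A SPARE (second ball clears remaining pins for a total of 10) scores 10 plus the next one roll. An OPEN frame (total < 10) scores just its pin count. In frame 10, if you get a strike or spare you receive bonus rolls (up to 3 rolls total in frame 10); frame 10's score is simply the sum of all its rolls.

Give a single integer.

Frame 1: STRIKE. 10 + next two rolls (8+0) = 18. Cumulative: 18
Frame 2: OPEN (8+0=8). Cumulative: 26
Frame 3: OPEN (8+0=8). Cumulative: 34
Frame 4: STRIKE. 10 + next two rolls (10+10) = 30. Cumulative: 64
Frame 5: STRIKE. 10 + next two rolls (10+8) = 28. Cumulative: 92
Frame 6: STRIKE. 10 + next two rolls (8+0) = 18. Cumulative: 110
Frame 7: OPEN (8+0=8). Cumulative: 118
Frame 8: OPEN (8+0=8). Cumulative: 126
Frame 9: SPARE (4+6=10). 10 + next roll (0) = 10. Cumulative: 136
Frame 10: OPEN. Sum of all frame-10 rolls (0+8) = 8. Cumulative: 144

Answer: 144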